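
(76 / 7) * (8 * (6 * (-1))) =-3648 / 7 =-521.14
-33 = -33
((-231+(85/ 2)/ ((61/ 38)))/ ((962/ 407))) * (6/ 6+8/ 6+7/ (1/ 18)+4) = -11450.75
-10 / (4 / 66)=-165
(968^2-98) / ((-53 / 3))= -2810778 / 53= -53033.55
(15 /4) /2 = 15 /8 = 1.88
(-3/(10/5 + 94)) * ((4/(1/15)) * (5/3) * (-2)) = 25/4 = 6.25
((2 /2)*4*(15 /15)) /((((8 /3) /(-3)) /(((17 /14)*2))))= -153 /14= -10.93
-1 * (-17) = 17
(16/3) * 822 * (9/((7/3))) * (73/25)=8640864/175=49376.37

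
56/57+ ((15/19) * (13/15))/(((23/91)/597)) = 2120041/1311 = 1617.12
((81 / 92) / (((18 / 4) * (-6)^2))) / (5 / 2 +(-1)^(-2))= 1 / 644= 0.00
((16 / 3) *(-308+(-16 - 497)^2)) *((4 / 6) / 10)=4205776 / 45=93461.69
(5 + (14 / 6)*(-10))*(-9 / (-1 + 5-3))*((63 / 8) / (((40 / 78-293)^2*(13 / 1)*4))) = 110565 / 378529888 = 0.00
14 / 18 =7 / 9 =0.78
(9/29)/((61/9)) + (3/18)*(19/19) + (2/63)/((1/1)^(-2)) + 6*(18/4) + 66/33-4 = 5626781/222894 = 25.24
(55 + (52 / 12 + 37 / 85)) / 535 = 15241 / 136425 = 0.11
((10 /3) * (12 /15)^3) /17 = 128 /1275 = 0.10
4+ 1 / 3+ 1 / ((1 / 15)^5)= 2278138 / 3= 759379.33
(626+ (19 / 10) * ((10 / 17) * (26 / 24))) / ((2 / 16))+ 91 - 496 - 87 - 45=228515 / 51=4480.69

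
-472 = -472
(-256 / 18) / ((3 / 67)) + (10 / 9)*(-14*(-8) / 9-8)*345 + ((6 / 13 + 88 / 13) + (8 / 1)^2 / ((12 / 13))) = 513386 / 351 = 1462.64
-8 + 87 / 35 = -5.51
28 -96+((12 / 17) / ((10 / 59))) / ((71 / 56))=-64.72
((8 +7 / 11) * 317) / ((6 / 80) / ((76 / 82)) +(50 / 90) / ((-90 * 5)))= 3707758800 / 107921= 34356.23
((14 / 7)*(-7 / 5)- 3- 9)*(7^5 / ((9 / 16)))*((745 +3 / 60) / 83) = -3969508.31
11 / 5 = 2.20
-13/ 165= -0.08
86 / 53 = 1.62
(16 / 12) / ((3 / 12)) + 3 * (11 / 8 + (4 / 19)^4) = 29601299 / 3127704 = 9.46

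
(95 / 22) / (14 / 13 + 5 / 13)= 65 / 22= 2.95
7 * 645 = 4515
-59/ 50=-1.18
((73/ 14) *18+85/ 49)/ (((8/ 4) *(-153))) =-2342/ 7497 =-0.31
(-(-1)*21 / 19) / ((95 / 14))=0.16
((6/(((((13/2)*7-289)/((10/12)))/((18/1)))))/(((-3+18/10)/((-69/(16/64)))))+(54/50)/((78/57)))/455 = -26660169/144030250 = -0.19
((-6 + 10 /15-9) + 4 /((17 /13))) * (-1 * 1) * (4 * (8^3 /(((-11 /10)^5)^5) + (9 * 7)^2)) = 57487753026711431376662106606100 /325041178301651166125490753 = 176862.98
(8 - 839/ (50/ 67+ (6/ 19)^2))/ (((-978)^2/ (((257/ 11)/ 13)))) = -470291239/ 254430482904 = -0.00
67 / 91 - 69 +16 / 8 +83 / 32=-185407 / 2912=-63.67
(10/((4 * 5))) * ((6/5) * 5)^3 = 108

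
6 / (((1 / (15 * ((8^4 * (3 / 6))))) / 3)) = 552960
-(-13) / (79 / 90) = 1170 / 79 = 14.81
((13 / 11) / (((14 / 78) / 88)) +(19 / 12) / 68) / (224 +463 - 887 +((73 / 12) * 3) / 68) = -3309829 / 1140867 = -2.90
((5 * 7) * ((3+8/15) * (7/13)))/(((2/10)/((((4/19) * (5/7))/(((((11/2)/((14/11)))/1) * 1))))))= 1038800/89661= 11.59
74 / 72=37 / 36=1.03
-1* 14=-14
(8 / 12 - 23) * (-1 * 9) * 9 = 1809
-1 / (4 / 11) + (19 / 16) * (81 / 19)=37 / 16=2.31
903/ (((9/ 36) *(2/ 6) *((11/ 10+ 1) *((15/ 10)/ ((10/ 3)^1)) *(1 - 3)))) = -17200/ 3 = -5733.33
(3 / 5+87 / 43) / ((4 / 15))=423 / 43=9.84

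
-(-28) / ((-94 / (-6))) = 84 / 47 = 1.79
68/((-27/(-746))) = 50728/27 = 1878.81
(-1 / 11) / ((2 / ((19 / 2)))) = -0.43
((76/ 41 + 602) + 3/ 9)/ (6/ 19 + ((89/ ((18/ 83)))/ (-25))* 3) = -70599250/ 5717573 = -12.35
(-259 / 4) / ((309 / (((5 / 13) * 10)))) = -6475 / 8034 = -0.81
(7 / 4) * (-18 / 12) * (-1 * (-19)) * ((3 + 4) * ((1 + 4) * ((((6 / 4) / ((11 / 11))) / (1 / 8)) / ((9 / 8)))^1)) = -18620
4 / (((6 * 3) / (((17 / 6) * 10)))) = 6.30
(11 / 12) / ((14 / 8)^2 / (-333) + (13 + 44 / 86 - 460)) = -19092 / 9299489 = -0.00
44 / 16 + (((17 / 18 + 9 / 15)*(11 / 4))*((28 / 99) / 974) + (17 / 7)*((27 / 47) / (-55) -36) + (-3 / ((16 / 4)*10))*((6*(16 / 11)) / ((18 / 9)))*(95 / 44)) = -134122145264 / 1570345623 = -85.41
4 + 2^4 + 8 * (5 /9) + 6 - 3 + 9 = 328 /9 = 36.44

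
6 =6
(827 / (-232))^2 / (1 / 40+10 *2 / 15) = 10258935 / 1096664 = 9.35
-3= -3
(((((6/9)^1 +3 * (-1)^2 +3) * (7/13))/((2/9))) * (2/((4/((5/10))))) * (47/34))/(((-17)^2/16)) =0.31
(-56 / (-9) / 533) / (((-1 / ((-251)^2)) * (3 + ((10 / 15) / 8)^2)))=-56448896 / 230789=-244.59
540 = 540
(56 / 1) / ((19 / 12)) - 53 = -17.63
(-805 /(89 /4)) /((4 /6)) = -4830 /89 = -54.27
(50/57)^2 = 2500/3249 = 0.77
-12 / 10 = -6 / 5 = -1.20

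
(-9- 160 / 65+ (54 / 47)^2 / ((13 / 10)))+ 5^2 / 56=-16081011 / 1608152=-10.00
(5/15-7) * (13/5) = -52/3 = -17.33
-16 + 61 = 45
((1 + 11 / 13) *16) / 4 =96 / 13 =7.38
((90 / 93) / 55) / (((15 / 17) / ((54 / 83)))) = 1836 / 141515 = 0.01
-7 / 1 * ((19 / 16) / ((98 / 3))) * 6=-171 / 112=-1.53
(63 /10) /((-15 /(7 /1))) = -147 /50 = -2.94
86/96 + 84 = 4075/48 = 84.90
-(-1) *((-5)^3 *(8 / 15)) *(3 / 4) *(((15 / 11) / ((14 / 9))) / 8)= -3375 / 616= -5.48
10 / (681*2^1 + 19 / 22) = 220 / 29983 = 0.01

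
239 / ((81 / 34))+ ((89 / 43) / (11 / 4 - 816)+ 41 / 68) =77755236583 / 770453532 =100.92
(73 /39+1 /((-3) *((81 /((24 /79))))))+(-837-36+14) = -71302028 /83187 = -857.13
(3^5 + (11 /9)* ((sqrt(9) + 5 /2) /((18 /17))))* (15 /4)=403945 /432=935.06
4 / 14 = 2 / 7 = 0.29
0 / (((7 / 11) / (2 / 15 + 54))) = 0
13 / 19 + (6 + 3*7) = 526 / 19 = 27.68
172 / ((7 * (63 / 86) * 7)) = 14792 / 3087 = 4.79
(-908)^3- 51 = -748613363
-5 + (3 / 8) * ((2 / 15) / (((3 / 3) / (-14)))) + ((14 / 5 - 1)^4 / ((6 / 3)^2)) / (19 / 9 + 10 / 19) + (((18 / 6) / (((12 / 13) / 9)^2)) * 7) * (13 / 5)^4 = 16456446123 / 180400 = 91221.99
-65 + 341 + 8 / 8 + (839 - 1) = 1115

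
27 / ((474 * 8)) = 9 / 1264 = 0.01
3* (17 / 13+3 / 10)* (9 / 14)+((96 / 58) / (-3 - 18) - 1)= 106707 / 52780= 2.02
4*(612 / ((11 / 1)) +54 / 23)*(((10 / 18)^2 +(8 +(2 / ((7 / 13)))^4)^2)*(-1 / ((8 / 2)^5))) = -14969098048344215 / 1680185840256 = -8909.19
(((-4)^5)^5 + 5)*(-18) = 20266198323167142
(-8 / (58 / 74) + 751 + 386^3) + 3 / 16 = 26686123399 / 464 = 57513196.98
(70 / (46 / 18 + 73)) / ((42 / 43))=129 / 136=0.95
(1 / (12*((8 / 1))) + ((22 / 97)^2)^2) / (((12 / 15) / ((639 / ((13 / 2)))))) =118234017705 / 73656361792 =1.61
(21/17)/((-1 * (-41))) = 0.03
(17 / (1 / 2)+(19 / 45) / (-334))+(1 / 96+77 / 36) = 2897627 / 80160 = 36.15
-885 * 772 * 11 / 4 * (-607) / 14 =1140464985 / 14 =81461784.64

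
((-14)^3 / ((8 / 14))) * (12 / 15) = -3841.60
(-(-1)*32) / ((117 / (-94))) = -3008 / 117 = -25.71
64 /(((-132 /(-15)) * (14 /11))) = 5.71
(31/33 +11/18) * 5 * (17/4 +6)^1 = 62935/792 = 79.46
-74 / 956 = -37 / 478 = -0.08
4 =4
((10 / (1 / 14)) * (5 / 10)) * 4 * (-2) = -560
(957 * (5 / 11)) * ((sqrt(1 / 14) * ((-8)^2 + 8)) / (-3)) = -5220 * sqrt(14) / 7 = -2790.21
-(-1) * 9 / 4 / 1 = 9 / 4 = 2.25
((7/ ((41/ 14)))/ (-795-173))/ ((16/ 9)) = -441/ 317504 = -0.00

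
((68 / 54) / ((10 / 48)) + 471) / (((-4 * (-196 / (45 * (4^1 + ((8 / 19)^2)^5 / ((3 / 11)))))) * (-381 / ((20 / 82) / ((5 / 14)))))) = -56415740801702239 / 287320158039328263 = -0.20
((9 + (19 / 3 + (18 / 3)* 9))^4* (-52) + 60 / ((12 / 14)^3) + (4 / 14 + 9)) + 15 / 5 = -1362651128711 / 1134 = -1201632388.63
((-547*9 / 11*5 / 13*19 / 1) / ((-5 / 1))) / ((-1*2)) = -93537 / 286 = -327.05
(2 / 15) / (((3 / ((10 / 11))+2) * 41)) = 4 / 6519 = 0.00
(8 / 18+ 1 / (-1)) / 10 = -1 / 18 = -0.06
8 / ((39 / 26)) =5.33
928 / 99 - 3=631 / 99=6.37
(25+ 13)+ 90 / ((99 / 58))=998 / 11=90.73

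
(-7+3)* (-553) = 2212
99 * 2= 198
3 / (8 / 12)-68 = -127 / 2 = -63.50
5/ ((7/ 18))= 90/ 7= 12.86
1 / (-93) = -0.01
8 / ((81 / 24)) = 64 / 27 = 2.37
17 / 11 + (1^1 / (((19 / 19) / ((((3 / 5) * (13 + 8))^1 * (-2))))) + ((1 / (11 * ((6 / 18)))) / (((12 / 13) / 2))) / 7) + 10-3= -12759 / 770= -16.57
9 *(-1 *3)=-27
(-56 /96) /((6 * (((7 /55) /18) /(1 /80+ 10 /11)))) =-12.67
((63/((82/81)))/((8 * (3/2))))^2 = 2893401/107584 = 26.89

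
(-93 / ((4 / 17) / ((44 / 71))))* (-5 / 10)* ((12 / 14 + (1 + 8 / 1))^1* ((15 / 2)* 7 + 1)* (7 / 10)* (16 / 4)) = 180841.91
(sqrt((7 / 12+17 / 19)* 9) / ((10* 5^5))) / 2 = sqrt(19209) / 2375000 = 0.00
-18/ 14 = -9/ 7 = -1.29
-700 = -700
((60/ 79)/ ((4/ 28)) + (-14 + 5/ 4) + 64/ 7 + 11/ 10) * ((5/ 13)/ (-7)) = -31071/ 201292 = -0.15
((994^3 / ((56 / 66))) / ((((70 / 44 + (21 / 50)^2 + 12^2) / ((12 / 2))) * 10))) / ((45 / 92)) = 1697643455200 / 174287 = 9740505.35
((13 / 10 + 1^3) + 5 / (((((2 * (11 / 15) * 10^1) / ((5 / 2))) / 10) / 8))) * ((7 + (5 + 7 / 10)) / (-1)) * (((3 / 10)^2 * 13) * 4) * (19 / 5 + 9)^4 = -483191483793408 / 4296875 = -112451836.23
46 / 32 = 23 / 16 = 1.44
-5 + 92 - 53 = 34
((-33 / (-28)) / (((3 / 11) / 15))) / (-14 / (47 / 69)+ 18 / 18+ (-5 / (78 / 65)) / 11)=-2815065 / 865606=-3.25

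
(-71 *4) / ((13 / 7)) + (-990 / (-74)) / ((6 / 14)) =-58541 / 481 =-121.71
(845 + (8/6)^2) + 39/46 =350917/414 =847.63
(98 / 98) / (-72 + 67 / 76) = -76 / 5405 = -0.01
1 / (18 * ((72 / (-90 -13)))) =-103 / 1296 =-0.08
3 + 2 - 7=-2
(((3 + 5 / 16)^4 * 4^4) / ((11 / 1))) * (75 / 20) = 118357215 / 11264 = 10507.57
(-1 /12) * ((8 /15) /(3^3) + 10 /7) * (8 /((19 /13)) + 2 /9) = -999811 /1454355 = -0.69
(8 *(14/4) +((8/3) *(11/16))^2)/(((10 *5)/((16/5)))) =2.01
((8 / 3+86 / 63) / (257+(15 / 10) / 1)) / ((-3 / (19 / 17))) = -9652 / 1661121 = -0.01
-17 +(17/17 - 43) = -59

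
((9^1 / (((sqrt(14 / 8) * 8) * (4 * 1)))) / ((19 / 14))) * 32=36 * sqrt(7) / 19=5.01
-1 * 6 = -6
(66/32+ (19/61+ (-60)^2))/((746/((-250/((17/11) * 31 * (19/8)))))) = -4834385875/455651578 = -10.61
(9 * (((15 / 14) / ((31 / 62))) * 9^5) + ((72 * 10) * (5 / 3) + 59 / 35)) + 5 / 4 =159600711 / 140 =1140005.08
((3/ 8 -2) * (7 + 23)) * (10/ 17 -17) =54405/ 68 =800.07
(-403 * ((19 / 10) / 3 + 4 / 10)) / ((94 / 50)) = -62465 / 282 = -221.51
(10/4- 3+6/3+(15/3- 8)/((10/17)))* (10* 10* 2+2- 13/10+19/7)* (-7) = 128151/25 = 5126.04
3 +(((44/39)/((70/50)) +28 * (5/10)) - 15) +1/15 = 1307/455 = 2.87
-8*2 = -16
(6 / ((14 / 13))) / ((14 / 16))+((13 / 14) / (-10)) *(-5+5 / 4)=5265 / 784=6.72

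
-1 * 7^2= -49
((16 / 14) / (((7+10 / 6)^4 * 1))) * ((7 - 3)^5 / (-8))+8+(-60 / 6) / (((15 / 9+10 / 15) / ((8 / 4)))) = -119428 / 199927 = -0.60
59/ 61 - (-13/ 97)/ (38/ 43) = 251573/ 224846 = 1.12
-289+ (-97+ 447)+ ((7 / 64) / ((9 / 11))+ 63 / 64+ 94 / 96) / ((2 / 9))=70.44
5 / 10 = 1 / 2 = 0.50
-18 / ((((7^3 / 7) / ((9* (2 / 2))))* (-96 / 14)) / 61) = 1647 / 56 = 29.41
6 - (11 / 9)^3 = 4.17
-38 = -38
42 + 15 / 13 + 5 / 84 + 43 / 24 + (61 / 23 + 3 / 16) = 4806671 / 100464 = 47.84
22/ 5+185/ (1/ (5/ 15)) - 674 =-9119/ 15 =-607.93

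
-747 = -747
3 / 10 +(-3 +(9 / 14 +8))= 208 / 35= 5.94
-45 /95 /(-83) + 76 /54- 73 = -3048098 /42579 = -71.59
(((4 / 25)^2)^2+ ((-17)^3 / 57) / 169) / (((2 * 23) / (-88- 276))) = 26833444078 / 6657421875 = 4.03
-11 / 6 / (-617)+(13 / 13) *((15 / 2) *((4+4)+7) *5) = 1041193 / 1851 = 562.50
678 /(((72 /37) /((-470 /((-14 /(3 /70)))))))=196507 /392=501.29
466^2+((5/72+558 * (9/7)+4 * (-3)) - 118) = 109742723/504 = 217743.50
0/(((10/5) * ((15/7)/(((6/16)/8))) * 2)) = 0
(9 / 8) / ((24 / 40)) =15 / 8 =1.88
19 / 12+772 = 9283 / 12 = 773.58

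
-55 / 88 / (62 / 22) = -55 / 248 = -0.22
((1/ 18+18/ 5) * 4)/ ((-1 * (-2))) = 329/ 45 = 7.31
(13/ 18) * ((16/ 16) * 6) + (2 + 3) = 28/ 3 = 9.33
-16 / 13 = -1.23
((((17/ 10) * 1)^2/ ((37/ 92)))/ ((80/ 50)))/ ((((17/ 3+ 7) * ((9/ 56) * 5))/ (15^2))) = 139587/ 1406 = 99.28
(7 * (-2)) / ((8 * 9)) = -7 / 36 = -0.19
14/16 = 7/8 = 0.88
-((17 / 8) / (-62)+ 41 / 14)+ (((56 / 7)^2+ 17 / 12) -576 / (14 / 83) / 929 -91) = -44447417 / 1382352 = -32.15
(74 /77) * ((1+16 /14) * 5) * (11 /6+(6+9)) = 93425 /539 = 173.33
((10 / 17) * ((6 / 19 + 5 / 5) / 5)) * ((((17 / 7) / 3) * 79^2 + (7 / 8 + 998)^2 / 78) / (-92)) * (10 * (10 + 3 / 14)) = -857364715625 / 279568128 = -3066.75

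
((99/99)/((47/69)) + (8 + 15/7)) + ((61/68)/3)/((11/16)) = 2223296/184569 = 12.05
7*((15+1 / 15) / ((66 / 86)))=68026 / 495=137.43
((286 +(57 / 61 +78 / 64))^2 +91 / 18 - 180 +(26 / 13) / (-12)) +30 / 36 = 2841426668801 / 34292736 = 82857.98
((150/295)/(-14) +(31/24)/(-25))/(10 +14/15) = -21803/2709280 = -0.01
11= 11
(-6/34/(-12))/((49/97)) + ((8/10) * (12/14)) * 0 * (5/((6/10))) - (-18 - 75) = 309973/3332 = 93.03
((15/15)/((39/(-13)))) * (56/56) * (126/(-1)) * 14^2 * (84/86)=345744/43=8040.56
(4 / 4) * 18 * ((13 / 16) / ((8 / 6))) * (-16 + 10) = -1053 / 16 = -65.81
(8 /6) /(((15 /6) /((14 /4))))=28 /15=1.87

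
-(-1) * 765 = 765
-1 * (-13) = 13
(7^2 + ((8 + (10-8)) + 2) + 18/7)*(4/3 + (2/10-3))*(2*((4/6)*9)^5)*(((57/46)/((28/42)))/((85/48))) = -1521984.52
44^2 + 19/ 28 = 54227/ 28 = 1936.68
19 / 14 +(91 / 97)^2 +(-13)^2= 22556399 / 131726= 171.24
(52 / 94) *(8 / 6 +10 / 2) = 494 / 141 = 3.50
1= 1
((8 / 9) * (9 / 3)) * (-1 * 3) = -8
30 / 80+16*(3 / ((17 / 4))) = 1587 / 136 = 11.67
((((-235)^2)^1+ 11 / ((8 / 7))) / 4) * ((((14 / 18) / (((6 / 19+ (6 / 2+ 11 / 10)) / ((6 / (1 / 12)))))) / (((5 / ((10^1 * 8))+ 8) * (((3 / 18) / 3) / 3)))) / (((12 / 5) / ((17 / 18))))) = 49954194850 / 108231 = 461551.63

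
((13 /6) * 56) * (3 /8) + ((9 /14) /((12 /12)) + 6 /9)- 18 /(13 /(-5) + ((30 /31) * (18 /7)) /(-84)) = 11251693 /209706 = 53.65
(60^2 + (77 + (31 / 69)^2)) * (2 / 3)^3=140057264 / 128547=1089.54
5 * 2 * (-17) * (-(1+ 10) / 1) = 1870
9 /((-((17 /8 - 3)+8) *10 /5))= -12 /19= -0.63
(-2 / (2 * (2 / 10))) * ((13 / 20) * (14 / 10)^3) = -4459 / 500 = -8.92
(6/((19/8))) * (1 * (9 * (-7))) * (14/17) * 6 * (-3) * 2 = 1524096/323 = 4718.56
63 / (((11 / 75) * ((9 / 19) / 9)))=89775 / 11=8161.36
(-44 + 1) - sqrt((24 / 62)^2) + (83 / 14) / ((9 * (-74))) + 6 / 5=-60982501 / 1445220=-42.20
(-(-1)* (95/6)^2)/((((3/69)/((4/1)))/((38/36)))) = 3943925/162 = 24345.22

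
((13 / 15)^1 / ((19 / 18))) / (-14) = -39 / 665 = -0.06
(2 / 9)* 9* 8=16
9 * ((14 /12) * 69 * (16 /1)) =11592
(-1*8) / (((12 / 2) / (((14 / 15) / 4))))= -14 / 45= -0.31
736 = 736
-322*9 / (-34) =1449 / 17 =85.24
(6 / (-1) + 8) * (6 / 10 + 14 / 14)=16 / 5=3.20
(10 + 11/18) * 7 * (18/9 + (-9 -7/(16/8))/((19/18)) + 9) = -10696/171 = -62.55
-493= -493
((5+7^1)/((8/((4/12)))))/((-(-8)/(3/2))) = 3/32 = 0.09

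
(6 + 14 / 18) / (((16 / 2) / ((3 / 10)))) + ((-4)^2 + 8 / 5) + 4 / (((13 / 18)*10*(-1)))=53977 / 3120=17.30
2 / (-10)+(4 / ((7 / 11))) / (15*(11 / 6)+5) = -3 / 455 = -0.01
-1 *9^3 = -729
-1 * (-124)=124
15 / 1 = 15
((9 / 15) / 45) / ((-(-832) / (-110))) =-11 / 6240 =-0.00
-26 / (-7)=26 / 7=3.71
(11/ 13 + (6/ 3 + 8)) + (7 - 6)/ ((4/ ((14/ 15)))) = 11.08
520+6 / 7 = 3646 / 7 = 520.86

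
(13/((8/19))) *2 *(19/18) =4693/72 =65.18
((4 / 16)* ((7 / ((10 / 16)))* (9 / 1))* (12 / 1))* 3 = 4536 / 5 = 907.20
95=95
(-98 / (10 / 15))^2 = 21609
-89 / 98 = -0.91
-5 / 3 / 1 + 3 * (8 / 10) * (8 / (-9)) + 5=1.20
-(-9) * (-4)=-36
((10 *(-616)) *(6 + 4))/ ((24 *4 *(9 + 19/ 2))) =-3850/ 111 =-34.68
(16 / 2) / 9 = 8 / 9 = 0.89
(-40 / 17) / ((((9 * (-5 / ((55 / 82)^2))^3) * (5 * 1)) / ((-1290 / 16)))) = -47610701875 / 15504340242624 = -0.00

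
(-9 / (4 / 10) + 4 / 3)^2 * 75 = 403225 / 12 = 33602.08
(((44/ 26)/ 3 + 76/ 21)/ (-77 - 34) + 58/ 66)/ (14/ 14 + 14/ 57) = 5326973/ 7888881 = 0.68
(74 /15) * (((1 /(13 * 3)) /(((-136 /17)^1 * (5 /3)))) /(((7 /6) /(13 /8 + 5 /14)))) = -4107 /254800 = -0.02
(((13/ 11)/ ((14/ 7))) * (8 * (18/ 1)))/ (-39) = -24/ 11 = -2.18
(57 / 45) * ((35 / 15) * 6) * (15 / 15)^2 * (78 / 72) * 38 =32851 / 45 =730.02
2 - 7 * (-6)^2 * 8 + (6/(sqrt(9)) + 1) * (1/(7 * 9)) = -2013.95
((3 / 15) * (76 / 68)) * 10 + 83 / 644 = 25883 / 10948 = 2.36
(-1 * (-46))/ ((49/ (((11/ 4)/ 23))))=11/ 98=0.11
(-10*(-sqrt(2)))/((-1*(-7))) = 10*sqrt(2)/7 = 2.02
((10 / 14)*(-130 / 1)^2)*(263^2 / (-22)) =-2922390250 / 77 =-37953120.13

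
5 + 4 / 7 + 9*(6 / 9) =81 / 7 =11.57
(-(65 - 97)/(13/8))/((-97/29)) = -7424/1261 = -5.89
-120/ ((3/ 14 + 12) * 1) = -560/ 57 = -9.82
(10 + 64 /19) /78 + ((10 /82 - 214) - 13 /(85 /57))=-574385191 /2582385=-222.42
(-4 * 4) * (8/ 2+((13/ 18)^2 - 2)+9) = -14932/ 81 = -184.35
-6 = -6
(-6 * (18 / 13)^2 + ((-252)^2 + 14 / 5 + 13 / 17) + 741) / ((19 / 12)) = 11073184704 / 272935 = 40570.78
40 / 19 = 2.11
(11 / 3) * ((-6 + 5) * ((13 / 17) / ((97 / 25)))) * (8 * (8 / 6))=-114400 / 14841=-7.71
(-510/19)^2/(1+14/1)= 17340/361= 48.03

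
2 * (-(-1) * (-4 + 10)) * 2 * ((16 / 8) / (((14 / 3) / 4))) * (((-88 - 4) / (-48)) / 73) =552 / 511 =1.08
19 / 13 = 1.46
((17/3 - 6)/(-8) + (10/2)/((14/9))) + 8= 1891/168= 11.26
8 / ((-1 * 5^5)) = -8 / 3125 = -0.00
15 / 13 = 1.15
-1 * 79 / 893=-79 / 893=-0.09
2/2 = 1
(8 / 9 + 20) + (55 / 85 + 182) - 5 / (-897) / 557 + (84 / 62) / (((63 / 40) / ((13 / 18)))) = 204.16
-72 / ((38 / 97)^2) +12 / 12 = -169001 / 361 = -468.15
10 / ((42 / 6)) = 1.43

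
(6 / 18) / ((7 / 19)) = 19 / 21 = 0.90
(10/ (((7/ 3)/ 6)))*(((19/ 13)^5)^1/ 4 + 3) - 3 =304125522/ 2599051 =117.01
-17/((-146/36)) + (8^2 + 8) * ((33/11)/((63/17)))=31926/511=62.48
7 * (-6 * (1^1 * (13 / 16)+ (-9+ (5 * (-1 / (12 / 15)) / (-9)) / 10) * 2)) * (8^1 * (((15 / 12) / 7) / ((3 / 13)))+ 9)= 783145 / 72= 10877.01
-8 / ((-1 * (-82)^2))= 2 / 1681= 0.00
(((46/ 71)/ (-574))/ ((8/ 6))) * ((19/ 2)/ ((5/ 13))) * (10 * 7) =-17043/ 11644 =-1.46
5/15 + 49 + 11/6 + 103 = 154.17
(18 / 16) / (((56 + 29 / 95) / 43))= 12255 / 14264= 0.86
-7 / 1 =-7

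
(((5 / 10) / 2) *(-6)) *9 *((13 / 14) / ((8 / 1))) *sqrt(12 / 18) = -117 *sqrt(6) / 224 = -1.28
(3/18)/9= 1/54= 0.02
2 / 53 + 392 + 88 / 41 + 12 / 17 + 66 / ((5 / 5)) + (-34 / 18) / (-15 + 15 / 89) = 202321635413 / 438859080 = 461.02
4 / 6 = 2 / 3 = 0.67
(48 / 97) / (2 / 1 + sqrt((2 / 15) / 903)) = 650160 / 2627633-72 * sqrt(3010) / 2627633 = 0.25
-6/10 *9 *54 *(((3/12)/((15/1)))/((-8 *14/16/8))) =972/175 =5.55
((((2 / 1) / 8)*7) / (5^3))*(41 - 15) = 91 / 250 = 0.36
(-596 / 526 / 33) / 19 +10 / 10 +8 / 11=284531 / 164901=1.73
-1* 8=-8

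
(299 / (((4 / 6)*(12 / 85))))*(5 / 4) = 127075 / 32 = 3971.09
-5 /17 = -0.29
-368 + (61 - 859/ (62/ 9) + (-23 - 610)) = -66011/ 62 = -1064.69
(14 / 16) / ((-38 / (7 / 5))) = -0.03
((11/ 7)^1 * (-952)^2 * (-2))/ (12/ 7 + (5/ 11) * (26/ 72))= -7895720448/ 5207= -1516366.52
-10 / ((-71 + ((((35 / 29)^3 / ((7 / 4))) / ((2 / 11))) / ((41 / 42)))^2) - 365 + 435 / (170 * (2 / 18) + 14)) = 2959698087698960 / 115647373629491741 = 0.03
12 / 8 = 3 / 2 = 1.50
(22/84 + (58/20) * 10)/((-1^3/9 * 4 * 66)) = -1229/1232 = -1.00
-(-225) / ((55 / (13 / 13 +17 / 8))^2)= 5625 / 7744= 0.73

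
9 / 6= 3 / 2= 1.50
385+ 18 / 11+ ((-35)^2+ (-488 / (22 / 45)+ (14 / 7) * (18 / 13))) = 88120 / 143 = 616.22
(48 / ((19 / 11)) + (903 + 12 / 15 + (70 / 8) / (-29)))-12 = 10130551 / 11020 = 919.29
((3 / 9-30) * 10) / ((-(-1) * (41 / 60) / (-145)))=2581000 / 41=62951.22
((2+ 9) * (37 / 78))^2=165649 / 6084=27.23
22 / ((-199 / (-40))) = 880 / 199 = 4.42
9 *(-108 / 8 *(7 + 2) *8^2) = -69984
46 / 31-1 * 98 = -96.52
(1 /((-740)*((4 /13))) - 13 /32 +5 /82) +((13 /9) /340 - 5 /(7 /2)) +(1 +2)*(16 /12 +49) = 7758353411 /51990624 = 149.23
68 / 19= 3.58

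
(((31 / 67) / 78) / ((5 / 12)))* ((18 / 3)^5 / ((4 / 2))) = 241056 / 4355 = 55.35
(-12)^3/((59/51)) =-88128/59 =-1493.69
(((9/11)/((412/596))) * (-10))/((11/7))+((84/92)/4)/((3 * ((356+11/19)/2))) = -29252927921/3884093950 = -7.53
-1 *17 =-17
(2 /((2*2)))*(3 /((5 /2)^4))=24 /625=0.04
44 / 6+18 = 76 / 3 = 25.33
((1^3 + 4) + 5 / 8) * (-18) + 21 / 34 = -6843 / 68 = -100.63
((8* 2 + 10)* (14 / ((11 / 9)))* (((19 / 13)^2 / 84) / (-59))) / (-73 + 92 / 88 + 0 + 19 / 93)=201438 / 112596367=0.00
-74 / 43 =-1.72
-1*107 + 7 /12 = -1277 /12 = -106.42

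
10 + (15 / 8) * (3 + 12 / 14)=965 / 56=17.23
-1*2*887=-1774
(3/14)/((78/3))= 3/364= 0.01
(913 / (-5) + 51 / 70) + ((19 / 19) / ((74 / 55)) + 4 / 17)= -3982357 / 22015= -180.89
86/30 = 43/15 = 2.87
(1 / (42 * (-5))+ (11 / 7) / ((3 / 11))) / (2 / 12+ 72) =1209 / 15155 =0.08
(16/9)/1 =16/9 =1.78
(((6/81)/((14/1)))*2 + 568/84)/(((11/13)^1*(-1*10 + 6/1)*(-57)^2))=-4160/6754671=-0.00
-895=-895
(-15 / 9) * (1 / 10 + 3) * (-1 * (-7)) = -217 / 6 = -36.17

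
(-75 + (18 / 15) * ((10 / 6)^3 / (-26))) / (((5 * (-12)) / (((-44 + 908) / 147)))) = 14080 / 1911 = 7.37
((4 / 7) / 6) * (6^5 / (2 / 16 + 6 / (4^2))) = 10368 / 7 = 1481.14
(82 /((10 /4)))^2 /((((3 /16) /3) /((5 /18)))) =215168 /45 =4781.51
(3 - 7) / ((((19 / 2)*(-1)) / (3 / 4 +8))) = 70 / 19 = 3.68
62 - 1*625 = -563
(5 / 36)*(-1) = -0.14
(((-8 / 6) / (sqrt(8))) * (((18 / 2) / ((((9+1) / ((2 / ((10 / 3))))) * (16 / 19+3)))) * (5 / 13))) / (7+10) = -171 * sqrt(2) / 161330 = -0.00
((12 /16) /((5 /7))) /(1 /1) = 21 /20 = 1.05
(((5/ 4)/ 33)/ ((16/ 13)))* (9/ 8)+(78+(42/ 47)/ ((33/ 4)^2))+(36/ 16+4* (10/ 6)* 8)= 1167298541/ 8735232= 133.63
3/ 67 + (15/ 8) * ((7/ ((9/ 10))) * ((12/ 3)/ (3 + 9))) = 4.91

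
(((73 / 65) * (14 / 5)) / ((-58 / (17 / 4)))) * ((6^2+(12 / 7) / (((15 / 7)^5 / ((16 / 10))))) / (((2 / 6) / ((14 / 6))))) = -693820534897 / 11928515625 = -58.16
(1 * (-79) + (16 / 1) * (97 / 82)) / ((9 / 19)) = -126.82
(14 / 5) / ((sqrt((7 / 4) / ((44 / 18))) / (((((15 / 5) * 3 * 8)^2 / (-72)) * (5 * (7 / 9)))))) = -224 * sqrt(154) / 3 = -926.59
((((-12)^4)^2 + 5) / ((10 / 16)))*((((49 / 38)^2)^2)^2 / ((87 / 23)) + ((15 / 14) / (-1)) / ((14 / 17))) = 5735771258834482347774787 / 11584148679005280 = 495139644.51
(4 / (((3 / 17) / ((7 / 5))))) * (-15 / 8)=-59.50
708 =708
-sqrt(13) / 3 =-1.20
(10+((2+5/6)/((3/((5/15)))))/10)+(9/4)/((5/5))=1658/135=12.28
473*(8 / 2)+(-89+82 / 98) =88388 / 49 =1803.84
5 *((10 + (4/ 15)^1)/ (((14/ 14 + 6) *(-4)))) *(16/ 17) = -88/ 51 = -1.73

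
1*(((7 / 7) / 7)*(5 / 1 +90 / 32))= 125 / 112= 1.12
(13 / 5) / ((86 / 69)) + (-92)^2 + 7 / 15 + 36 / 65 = 141993377 / 16770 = 8467.11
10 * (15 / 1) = 150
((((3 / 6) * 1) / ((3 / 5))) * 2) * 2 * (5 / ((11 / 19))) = 950 / 33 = 28.79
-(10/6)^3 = -125/27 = -4.63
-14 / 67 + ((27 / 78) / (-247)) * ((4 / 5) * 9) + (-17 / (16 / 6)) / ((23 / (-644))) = 383548297 / 2151370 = 178.28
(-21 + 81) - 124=-64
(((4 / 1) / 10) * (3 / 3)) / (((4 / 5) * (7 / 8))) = 4 / 7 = 0.57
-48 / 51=-16 / 17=-0.94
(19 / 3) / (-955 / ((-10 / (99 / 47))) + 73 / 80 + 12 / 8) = 71440 / 2296293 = 0.03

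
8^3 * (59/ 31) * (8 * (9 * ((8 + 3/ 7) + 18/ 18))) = 143548416/ 217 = 661513.44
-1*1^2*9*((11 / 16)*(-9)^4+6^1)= -650403 / 16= -40650.19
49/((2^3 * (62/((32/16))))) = 49/248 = 0.20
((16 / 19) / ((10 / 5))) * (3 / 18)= 4 / 57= 0.07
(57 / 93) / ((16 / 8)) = 19 / 62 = 0.31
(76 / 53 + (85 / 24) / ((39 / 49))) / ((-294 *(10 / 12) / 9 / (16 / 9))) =-583762 / 1519245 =-0.38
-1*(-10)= 10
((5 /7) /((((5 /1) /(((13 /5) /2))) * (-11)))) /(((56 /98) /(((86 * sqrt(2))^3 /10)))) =-1033591 * sqrt(2) /275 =-5315.34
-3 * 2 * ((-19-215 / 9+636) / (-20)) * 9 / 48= 33.36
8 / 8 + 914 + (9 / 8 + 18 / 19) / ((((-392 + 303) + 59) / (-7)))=278307 / 304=915.48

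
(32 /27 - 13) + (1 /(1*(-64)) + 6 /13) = -255391 /22464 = -11.37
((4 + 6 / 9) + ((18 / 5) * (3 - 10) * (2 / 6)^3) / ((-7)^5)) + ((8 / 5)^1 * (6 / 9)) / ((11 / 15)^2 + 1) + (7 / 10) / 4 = 91969627 / 16614920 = 5.54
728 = 728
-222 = -222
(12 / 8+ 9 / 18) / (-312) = -1 / 156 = -0.01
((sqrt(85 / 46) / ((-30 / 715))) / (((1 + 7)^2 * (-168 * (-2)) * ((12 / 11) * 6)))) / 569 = -1573 * sqrt(3910) / 243149340672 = -0.00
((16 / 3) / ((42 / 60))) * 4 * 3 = 640 / 7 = 91.43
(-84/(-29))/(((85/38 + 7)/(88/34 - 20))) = -314944/57681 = -5.46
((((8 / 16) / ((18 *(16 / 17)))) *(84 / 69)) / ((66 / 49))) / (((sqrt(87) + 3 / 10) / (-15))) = 145775 / 105543504 - 728875 *sqrt(87) / 158315256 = -0.04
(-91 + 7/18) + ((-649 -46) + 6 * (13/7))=-97583/126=-774.47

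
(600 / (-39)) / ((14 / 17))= -1700 / 91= -18.68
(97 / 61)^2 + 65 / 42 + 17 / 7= 1016585 / 156282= 6.50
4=4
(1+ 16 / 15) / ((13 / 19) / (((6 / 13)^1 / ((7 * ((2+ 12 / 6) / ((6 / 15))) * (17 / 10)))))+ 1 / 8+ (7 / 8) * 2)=4712 / 406495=0.01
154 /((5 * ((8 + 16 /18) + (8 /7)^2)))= 33957 /11240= 3.02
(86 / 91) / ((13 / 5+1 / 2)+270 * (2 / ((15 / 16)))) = 860 / 526981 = 0.00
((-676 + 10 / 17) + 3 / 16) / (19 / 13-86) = 2387593 / 298928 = 7.99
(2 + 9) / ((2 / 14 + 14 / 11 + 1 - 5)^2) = 65219 / 39601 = 1.65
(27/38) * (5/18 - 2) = -93/76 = -1.22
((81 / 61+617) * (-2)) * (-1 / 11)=75436 / 671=112.42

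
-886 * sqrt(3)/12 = -443 * sqrt(3)/6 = -127.88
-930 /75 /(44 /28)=-434 /55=-7.89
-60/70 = -6/7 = -0.86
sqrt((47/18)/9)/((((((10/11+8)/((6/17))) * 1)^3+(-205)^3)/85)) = -339405 * sqrt(94)/618047475176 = -0.00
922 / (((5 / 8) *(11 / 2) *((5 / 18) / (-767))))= -740604.04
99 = 99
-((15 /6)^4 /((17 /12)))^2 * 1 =-3515625 /4624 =-760.30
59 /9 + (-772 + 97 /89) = -612248 /801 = -764.35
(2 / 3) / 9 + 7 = 191 / 27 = 7.07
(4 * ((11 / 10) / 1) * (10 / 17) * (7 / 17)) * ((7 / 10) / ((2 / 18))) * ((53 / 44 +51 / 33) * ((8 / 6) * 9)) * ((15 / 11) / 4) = 43659 / 578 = 75.53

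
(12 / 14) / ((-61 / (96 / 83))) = -576 / 35441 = -0.02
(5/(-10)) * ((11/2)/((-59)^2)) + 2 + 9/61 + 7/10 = 12089639/4246820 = 2.85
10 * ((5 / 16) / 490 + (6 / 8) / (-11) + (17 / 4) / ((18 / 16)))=37.10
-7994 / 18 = -3997 / 9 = -444.11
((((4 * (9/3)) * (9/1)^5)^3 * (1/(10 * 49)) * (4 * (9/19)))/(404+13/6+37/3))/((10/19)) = 237186584173035648/37975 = 6245861334378.82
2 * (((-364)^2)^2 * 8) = 280883040256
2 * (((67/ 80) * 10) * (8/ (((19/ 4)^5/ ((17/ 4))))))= 583168/ 2476099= 0.24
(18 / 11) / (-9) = -2 / 11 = -0.18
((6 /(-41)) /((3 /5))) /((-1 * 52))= 5 /1066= 0.00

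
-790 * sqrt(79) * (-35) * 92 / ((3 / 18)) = 15262800 * sqrt(79) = 135658733.75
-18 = -18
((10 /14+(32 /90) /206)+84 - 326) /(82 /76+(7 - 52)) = 297481442 /54150705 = 5.49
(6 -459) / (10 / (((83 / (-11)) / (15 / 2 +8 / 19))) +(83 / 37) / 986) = 26062047642 / 603828619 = 43.16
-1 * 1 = -1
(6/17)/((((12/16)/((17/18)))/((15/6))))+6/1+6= 118/9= 13.11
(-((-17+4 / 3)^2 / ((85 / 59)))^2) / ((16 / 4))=-16986169561 / 2340900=-7256.26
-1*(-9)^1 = 9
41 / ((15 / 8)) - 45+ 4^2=-107 / 15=-7.13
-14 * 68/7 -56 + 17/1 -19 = -194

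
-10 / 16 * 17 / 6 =-85 / 48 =-1.77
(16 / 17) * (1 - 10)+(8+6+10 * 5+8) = 1080 / 17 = 63.53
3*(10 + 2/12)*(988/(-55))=-30134/55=-547.89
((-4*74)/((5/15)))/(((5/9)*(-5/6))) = 47952/25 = 1918.08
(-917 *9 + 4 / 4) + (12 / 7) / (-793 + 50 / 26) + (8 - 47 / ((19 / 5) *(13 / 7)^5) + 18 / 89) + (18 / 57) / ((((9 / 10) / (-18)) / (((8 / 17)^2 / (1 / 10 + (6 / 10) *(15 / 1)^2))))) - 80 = -1748822634994301728016 / 210084679670569249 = -8324.37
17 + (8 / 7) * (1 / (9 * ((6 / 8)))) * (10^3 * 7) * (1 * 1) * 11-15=352054 / 27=13039.04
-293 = -293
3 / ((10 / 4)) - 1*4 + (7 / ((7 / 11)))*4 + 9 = 251 / 5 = 50.20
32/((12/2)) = 16/3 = 5.33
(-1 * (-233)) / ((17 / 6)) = 1398 / 17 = 82.24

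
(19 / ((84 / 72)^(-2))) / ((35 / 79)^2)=118579 / 900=131.75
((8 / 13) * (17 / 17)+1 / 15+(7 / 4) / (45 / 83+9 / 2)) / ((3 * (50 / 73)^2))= 596736091 / 816075000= 0.73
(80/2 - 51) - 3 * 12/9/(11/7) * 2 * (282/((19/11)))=-16001/19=-842.16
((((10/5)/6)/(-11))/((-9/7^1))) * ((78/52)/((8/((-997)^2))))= 6958063/1584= 4392.72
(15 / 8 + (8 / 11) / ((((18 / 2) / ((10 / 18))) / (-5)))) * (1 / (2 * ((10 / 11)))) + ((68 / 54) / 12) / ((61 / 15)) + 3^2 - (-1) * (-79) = -10920227 / 158112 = -69.07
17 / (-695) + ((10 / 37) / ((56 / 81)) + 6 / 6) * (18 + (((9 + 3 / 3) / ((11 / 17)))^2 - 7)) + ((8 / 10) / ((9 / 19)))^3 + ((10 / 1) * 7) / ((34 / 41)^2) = 18943098219573641 / 41715996745500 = 454.10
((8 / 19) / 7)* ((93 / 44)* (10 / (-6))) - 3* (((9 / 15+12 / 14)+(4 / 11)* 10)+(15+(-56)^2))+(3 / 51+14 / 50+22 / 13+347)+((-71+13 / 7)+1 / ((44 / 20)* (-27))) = -2005352436898 / 218243025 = -9188.62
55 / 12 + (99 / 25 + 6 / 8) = 697 / 75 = 9.29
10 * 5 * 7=350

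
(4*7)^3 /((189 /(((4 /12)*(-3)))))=-116.15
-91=-91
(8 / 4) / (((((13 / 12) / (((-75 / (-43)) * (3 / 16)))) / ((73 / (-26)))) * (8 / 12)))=-147825 / 58136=-2.54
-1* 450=-450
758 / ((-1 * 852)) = -0.89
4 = 4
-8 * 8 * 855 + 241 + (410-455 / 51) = -2757974 / 51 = -54077.92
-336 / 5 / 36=-28 / 15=-1.87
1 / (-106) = -1 / 106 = -0.01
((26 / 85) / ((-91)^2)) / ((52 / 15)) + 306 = 86155527 / 281554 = 306.00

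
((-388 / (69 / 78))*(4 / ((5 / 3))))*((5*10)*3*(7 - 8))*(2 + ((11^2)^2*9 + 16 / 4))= 478564632000 / 23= 20807157913.04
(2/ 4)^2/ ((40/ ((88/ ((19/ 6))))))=33/ 190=0.17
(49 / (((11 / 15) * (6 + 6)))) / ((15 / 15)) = 245 / 44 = 5.57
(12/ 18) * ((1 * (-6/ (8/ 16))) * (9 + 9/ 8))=-81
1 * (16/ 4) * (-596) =-2384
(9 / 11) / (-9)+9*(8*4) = 3167 / 11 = 287.91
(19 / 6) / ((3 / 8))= 76 / 9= 8.44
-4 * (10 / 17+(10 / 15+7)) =-1684 / 51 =-33.02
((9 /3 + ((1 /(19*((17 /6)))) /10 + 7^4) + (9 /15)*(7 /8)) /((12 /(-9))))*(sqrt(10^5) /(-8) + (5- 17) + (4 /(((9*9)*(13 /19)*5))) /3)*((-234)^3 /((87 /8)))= -248782447217655*sqrt(10) /9367- 5968384625469552 /234175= -109475238613.98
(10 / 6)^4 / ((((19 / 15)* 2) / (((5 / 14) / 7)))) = 15625 / 100548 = 0.16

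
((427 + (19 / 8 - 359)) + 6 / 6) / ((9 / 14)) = 3997 / 36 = 111.03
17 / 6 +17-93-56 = -775 / 6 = -129.17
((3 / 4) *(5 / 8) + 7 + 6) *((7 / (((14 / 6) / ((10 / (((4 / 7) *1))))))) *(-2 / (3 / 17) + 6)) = -15085 / 4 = -3771.25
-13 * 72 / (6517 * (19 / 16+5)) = -1664 / 71687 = -0.02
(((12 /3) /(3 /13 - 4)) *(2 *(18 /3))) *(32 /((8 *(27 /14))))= -1664 /63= -26.41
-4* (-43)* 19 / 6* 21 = 11438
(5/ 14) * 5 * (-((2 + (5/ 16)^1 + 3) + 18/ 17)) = -43325/ 3808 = -11.38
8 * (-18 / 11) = -144 / 11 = -13.09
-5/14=-0.36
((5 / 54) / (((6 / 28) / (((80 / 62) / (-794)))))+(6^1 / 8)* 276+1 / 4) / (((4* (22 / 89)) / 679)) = 49940174955433 / 350897184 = 142321.39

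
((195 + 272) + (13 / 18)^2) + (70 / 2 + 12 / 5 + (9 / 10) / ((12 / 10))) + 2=205607 / 405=507.67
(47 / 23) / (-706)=-47 / 16238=-0.00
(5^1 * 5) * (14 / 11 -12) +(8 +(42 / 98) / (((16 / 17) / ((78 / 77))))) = -1119915 / 4312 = -259.72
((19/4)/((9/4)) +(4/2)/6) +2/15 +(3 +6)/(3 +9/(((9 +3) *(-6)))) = 5908/1035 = 5.71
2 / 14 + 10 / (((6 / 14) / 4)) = 1963 / 21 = 93.48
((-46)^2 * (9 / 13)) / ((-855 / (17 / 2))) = -17986 / 1235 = -14.56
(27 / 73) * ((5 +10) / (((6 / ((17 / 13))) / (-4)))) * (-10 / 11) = 45900 / 10439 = 4.40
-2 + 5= 3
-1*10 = -10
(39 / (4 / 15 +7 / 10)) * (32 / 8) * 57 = 266760 / 29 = 9198.62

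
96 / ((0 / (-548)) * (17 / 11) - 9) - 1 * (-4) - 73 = -79.67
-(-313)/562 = 313/562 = 0.56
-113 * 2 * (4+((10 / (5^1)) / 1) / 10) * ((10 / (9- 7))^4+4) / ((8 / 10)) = -1492617 / 2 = -746308.50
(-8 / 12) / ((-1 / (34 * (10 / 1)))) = 680 / 3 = 226.67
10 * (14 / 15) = 9.33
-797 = -797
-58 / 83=-0.70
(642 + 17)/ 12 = 659/ 12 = 54.92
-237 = -237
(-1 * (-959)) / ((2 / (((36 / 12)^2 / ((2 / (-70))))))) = -302085 / 2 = -151042.50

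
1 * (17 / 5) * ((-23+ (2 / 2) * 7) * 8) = -2176 / 5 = -435.20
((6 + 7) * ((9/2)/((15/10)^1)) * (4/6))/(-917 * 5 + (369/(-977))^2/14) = -0.01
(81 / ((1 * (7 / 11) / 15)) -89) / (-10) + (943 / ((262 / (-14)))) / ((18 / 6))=-2734838 / 13755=-198.83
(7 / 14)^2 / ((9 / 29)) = 29 / 36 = 0.81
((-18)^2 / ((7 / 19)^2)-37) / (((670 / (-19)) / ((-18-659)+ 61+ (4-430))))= 1139879749 / 16415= 69441.35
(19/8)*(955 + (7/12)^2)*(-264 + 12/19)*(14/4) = -133854637/64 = -2091478.70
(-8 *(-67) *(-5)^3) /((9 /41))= -2747000 /9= -305222.22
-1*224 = -224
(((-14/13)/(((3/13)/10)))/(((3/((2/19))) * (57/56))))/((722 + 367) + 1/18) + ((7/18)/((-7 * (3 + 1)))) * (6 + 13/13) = -50289421/509521176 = -0.10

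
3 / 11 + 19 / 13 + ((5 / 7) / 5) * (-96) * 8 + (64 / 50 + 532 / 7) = -768268 / 25025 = -30.70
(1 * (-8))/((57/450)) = -1200/19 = -63.16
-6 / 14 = -3 / 7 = -0.43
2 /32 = 1 /16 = 0.06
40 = 40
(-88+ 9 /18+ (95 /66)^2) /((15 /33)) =-74425 /396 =-187.94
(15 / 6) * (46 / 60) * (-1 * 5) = -9.58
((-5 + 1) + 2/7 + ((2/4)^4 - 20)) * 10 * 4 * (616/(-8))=145695/2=72847.50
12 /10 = 6 /5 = 1.20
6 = 6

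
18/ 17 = 1.06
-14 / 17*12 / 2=-84 / 17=-4.94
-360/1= -360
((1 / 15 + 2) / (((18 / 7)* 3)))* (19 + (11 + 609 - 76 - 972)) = -88753 / 810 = -109.57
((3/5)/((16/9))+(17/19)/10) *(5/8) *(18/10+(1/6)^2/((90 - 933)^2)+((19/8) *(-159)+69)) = -50944005622367/622187412480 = -81.88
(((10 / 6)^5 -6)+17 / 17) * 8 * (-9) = -565.93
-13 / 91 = -1 / 7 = -0.14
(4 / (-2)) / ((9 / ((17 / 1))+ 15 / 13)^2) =-48841 / 69192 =-0.71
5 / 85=1 / 17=0.06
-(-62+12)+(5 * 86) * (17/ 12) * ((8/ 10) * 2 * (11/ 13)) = 34114/ 39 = 874.72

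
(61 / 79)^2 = 3721 / 6241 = 0.60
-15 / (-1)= 15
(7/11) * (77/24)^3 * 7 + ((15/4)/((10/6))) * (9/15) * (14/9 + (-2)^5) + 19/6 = 7546283/69120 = 109.18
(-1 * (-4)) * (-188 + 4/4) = -748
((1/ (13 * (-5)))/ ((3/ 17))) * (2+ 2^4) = -102/ 65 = -1.57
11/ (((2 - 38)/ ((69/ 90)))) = -253/ 1080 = -0.23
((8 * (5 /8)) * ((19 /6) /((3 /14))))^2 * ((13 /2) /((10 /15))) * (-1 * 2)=-5748925 /54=-106461.57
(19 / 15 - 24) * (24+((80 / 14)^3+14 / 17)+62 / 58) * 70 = -24504529390 / 72471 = -338128.76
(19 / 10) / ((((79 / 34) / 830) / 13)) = 697034 / 79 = 8823.22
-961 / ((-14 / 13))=12493 / 14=892.36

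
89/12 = 7.42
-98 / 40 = -49 / 20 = -2.45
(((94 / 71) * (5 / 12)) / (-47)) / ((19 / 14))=-35 / 4047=-0.01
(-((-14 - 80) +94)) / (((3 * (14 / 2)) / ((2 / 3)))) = 0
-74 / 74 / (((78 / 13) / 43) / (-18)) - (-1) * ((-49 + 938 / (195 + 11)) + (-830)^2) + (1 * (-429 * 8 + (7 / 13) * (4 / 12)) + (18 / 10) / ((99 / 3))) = 685552.79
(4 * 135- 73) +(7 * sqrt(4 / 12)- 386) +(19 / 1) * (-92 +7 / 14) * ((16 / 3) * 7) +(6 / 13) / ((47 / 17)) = -39606751 / 611 +7 * sqrt(3) / 3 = -64818.79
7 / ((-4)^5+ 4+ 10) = -7 / 1010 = -0.01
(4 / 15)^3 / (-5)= -64 / 16875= -0.00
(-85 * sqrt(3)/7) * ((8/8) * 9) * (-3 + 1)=1530 * sqrt(3)/7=378.58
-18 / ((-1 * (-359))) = -18 / 359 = -0.05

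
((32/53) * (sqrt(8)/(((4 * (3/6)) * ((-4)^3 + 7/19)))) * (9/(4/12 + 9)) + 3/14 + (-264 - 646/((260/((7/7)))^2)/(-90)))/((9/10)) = -5617050739/19164600 - 1520 * sqrt(2)/149513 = -293.11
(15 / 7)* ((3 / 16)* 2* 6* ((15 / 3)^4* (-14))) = -84375 / 2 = -42187.50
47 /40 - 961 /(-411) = 57757 /16440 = 3.51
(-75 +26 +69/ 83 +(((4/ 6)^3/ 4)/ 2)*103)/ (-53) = 99397/ 118773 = 0.84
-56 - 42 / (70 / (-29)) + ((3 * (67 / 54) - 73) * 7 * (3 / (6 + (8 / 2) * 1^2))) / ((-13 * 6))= -171919 / 4680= -36.73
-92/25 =-3.68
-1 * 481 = -481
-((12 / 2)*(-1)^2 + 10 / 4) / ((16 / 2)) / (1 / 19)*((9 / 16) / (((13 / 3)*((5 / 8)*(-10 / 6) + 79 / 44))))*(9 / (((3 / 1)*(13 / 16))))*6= -2590137 / 33631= -77.02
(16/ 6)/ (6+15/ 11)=88/ 243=0.36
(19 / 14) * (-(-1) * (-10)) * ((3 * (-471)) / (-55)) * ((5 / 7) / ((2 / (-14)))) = 134235 / 77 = 1743.31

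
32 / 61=0.52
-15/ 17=-0.88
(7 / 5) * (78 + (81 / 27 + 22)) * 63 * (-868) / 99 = -79650.84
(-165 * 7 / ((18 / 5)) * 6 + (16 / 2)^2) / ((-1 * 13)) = 1861 / 13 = 143.15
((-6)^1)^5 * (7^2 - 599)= 4276800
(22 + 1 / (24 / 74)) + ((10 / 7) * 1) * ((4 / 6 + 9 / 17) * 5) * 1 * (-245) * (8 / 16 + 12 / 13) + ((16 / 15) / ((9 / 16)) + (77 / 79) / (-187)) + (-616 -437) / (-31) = -852753218959 / 292263660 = -2917.75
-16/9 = -1.78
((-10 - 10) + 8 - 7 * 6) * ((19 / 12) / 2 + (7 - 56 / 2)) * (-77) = -336105 / 4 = -84026.25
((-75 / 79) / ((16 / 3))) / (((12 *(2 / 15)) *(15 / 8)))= -75 / 1264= -0.06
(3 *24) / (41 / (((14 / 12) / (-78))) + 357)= -168 / 5563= -0.03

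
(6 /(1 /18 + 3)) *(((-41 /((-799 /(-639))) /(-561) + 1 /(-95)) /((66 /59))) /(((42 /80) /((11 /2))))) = 963194352 /1092956095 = 0.88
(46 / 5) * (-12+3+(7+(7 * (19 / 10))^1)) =2599 / 25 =103.96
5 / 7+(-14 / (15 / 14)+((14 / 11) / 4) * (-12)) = -18677 / 1155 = -16.17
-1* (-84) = 84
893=893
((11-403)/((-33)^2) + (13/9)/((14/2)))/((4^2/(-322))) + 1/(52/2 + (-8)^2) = 135149/43560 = 3.10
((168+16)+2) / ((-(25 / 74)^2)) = -1018536 / 625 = -1629.66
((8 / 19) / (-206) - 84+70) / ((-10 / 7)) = 95907 / 9785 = 9.80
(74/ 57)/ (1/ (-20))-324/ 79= -135388/ 4503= -30.07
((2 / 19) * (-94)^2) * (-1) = -17672 / 19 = -930.11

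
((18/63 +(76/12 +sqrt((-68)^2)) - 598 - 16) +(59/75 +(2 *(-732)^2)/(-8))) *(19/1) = -447194526/175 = -2555397.29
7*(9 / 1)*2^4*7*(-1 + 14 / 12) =1176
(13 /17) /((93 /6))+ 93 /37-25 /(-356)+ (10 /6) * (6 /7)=197361481 /48591508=4.06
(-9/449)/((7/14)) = -18/449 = -0.04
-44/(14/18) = -396/7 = -56.57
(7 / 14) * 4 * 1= 2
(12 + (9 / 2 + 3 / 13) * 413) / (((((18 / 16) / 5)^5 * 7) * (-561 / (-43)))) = 1389209600000 / 37216179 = 37328.11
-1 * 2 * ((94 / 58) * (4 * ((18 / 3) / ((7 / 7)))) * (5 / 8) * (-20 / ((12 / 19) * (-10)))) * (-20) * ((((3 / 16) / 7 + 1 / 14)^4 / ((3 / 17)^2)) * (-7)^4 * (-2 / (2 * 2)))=-94462633925 / 8552448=-11045.10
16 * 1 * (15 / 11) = 21.82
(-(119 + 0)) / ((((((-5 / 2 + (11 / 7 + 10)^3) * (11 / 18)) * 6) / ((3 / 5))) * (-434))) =52479 / 1809289735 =0.00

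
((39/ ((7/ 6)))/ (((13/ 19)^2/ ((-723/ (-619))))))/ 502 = 2349027/ 14138579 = 0.17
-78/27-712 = -6434/9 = -714.89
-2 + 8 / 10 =-6 / 5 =-1.20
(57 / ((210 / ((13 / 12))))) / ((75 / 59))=14573 / 63000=0.23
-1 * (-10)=10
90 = 90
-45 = -45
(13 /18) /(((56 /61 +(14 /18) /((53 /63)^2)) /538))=192.64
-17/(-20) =17/20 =0.85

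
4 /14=2 /7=0.29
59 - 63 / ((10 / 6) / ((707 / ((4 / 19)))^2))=-34104192701 / 80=-426302408.76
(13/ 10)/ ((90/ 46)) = 299/ 450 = 0.66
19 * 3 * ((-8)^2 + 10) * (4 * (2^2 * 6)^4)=5597724672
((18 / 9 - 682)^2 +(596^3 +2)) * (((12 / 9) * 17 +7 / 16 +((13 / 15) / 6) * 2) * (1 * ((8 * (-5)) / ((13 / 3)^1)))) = -1786799238667 / 39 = -45815365094.03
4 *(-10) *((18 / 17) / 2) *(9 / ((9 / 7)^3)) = -13720 / 153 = -89.67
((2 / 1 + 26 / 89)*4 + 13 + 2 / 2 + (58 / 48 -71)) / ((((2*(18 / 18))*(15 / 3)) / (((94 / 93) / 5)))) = -4680589 / 4966200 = -0.94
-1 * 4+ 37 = 33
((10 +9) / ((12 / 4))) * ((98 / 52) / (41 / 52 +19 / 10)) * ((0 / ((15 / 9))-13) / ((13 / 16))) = -148960 / 2097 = -71.03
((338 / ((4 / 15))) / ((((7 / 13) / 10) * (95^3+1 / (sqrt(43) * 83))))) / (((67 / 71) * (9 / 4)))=1980860382719318750 / 153189985068114913359- 647346050 * sqrt(43) / 153189985068114913359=0.01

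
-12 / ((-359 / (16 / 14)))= 96 / 2513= 0.04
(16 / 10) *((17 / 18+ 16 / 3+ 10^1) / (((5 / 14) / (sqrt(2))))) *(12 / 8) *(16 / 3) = 131264 *sqrt(2) / 225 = 825.05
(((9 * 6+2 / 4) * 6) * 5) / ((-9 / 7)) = -1271.67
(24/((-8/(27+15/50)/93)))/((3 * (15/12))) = -50778/25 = -2031.12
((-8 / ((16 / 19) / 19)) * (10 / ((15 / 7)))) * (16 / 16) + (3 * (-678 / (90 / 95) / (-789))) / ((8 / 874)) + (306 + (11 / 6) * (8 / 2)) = -731285 / 3156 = -231.71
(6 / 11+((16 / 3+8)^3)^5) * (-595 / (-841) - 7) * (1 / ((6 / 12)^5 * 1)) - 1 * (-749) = -15067974173868032998.97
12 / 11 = 1.09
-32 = -32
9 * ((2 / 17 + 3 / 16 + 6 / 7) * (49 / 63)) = 2213 / 272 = 8.14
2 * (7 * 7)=98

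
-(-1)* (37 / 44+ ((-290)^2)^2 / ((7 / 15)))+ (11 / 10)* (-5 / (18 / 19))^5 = 4410301986666190931 / 290993472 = 15156016924.90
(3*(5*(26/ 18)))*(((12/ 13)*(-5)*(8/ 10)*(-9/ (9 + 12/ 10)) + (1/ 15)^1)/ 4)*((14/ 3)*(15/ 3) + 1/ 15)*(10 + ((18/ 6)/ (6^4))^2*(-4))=4213.90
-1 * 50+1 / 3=-149 / 3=-49.67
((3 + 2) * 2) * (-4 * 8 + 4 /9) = -2840 /9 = -315.56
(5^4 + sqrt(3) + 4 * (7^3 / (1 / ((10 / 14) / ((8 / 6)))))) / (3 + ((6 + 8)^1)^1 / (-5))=5 * sqrt(3) + 6800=6808.66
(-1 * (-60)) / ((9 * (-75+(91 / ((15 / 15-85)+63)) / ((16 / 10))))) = -32 / 373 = -0.09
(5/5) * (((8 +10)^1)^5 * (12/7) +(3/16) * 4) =90699285/28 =3239260.18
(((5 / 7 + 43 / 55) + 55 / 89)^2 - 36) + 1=-35845749154 / 1174090225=-30.53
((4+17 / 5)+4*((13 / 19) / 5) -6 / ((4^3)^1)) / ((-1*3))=-4775 / 1824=-2.62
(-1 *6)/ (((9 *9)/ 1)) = -2/ 27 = -0.07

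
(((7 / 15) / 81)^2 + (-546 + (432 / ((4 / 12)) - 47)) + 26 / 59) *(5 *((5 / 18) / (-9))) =-30633884533 / 282195171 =-108.56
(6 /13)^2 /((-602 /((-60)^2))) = -64800 /50869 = -1.27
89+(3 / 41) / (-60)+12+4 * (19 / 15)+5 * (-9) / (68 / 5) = 2148641 / 20910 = 102.76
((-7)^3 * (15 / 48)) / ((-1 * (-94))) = -1715 / 1504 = -1.14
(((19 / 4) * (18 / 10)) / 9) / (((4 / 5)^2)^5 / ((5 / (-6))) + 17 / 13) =0.81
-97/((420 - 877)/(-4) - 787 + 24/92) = 8924/61869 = 0.14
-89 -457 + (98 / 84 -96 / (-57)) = -61919 / 114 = -543.15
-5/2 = -2.50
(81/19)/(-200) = -0.02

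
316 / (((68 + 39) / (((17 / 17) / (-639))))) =-316 / 68373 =-0.00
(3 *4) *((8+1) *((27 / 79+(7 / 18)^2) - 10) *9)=-730023 / 79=-9240.80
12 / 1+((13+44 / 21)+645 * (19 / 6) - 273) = 75457 / 42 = 1796.60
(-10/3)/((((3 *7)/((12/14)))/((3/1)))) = -20/49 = -0.41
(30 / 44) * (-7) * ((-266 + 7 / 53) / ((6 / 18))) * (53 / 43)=403515 / 86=4692.03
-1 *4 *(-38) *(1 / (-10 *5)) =-76 / 25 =-3.04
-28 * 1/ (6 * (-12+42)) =-7/ 45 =-0.16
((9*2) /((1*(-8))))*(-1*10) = 45 /2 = 22.50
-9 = -9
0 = 0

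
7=7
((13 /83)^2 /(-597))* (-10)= 0.00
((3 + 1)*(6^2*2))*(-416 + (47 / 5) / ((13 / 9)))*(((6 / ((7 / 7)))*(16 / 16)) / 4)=-176900.68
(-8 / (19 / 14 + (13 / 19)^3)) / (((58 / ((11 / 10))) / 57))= -5.16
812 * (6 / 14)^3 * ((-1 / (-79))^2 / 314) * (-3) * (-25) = 117450 / 48012013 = 0.00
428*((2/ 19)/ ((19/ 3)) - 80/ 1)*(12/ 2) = -205397.32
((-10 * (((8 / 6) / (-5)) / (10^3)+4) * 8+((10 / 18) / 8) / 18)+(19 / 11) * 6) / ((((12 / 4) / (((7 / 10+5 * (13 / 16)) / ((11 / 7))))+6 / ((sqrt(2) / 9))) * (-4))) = -490485399901 / 9327260305800+436041520511989 * sqrt(2) / 303999595152000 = 1.98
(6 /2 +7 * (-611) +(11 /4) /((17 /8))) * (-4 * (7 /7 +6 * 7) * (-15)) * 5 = -937004400 /17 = -55117905.88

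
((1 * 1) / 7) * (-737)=-737 / 7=-105.29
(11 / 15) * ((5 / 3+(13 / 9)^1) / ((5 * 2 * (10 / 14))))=1078 / 3375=0.32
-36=-36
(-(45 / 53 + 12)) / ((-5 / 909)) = 619029 / 265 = 2335.96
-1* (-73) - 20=53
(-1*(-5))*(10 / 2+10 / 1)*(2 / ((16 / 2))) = 75 / 4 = 18.75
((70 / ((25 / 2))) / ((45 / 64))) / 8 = 224 / 225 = 1.00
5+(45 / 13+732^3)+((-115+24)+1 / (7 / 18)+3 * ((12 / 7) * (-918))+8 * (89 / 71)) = 2534122933269 / 6461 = 392218376.92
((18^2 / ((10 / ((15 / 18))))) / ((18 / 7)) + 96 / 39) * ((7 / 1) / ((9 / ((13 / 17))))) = 2359 / 306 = 7.71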